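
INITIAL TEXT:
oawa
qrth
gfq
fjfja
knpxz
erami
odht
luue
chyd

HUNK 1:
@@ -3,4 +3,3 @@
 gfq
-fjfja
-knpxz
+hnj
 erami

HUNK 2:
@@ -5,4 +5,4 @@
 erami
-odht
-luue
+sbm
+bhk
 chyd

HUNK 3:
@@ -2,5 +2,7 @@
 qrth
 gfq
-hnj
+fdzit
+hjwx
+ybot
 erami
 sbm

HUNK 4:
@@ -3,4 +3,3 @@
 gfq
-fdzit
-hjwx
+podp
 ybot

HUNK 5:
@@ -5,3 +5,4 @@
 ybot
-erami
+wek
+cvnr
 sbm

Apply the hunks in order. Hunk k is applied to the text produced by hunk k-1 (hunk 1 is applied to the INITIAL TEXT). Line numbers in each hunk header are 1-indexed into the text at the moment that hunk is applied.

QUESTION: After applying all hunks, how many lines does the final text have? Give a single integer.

Hunk 1: at line 3 remove [fjfja,knpxz] add [hnj] -> 8 lines: oawa qrth gfq hnj erami odht luue chyd
Hunk 2: at line 5 remove [odht,luue] add [sbm,bhk] -> 8 lines: oawa qrth gfq hnj erami sbm bhk chyd
Hunk 3: at line 2 remove [hnj] add [fdzit,hjwx,ybot] -> 10 lines: oawa qrth gfq fdzit hjwx ybot erami sbm bhk chyd
Hunk 4: at line 3 remove [fdzit,hjwx] add [podp] -> 9 lines: oawa qrth gfq podp ybot erami sbm bhk chyd
Hunk 5: at line 5 remove [erami] add [wek,cvnr] -> 10 lines: oawa qrth gfq podp ybot wek cvnr sbm bhk chyd
Final line count: 10

Answer: 10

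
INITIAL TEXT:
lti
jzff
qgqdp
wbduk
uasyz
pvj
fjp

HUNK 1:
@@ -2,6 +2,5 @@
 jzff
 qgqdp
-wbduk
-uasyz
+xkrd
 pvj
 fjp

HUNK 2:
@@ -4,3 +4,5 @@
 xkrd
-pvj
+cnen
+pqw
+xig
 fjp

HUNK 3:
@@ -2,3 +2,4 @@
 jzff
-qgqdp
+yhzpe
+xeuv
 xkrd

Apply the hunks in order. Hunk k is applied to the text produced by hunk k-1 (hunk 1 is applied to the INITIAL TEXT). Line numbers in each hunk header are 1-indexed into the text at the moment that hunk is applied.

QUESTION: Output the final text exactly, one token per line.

Answer: lti
jzff
yhzpe
xeuv
xkrd
cnen
pqw
xig
fjp

Derivation:
Hunk 1: at line 2 remove [wbduk,uasyz] add [xkrd] -> 6 lines: lti jzff qgqdp xkrd pvj fjp
Hunk 2: at line 4 remove [pvj] add [cnen,pqw,xig] -> 8 lines: lti jzff qgqdp xkrd cnen pqw xig fjp
Hunk 3: at line 2 remove [qgqdp] add [yhzpe,xeuv] -> 9 lines: lti jzff yhzpe xeuv xkrd cnen pqw xig fjp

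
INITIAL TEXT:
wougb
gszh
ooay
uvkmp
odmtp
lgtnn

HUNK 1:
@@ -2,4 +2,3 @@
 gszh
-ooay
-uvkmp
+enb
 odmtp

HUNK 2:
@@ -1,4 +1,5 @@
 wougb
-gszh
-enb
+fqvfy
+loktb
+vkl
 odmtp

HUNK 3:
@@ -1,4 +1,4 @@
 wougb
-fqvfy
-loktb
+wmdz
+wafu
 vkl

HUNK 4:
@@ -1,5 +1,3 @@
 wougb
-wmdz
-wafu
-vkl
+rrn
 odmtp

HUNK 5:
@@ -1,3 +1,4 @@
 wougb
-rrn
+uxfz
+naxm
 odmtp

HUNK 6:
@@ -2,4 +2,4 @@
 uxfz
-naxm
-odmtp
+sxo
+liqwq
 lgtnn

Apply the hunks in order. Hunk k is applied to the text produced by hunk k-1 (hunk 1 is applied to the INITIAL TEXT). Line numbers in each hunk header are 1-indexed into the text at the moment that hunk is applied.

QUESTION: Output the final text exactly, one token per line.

Hunk 1: at line 2 remove [ooay,uvkmp] add [enb] -> 5 lines: wougb gszh enb odmtp lgtnn
Hunk 2: at line 1 remove [gszh,enb] add [fqvfy,loktb,vkl] -> 6 lines: wougb fqvfy loktb vkl odmtp lgtnn
Hunk 3: at line 1 remove [fqvfy,loktb] add [wmdz,wafu] -> 6 lines: wougb wmdz wafu vkl odmtp lgtnn
Hunk 4: at line 1 remove [wmdz,wafu,vkl] add [rrn] -> 4 lines: wougb rrn odmtp lgtnn
Hunk 5: at line 1 remove [rrn] add [uxfz,naxm] -> 5 lines: wougb uxfz naxm odmtp lgtnn
Hunk 6: at line 2 remove [naxm,odmtp] add [sxo,liqwq] -> 5 lines: wougb uxfz sxo liqwq lgtnn

Answer: wougb
uxfz
sxo
liqwq
lgtnn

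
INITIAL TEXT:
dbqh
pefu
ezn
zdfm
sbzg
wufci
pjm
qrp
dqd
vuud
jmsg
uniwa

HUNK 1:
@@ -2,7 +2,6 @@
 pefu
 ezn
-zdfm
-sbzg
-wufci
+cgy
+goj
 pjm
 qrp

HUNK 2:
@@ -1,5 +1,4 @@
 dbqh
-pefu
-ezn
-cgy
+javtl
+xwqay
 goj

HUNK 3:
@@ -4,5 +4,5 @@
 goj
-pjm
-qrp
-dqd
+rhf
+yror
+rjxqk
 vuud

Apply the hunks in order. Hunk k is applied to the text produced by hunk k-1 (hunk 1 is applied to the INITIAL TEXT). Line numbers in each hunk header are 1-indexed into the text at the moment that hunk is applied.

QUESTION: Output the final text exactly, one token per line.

Hunk 1: at line 2 remove [zdfm,sbzg,wufci] add [cgy,goj] -> 11 lines: dbqh pefu ezn cgy goj pjm qrp dqd vuud jmsg uniwa
Hunk 2: at line 1 remove [pefu,ezn,cgy] add [javtl,xwqay] -> 10 lines: dbqh javtl xwqay goj pjm qrp dqd vuud jmsg uniwa
Hunk 3: at line 4 remove [pjm,qrp,dqd] add [rhf,yror,rjxqk] -> 10 lines: dbqh javtl xwqay goj rhf yror rjxqk vuud jmsg uniwa

Answer: dbqh
javtl
xwqay
goj
rhf
yror
rjxqk
vuud
jmsg
uniwa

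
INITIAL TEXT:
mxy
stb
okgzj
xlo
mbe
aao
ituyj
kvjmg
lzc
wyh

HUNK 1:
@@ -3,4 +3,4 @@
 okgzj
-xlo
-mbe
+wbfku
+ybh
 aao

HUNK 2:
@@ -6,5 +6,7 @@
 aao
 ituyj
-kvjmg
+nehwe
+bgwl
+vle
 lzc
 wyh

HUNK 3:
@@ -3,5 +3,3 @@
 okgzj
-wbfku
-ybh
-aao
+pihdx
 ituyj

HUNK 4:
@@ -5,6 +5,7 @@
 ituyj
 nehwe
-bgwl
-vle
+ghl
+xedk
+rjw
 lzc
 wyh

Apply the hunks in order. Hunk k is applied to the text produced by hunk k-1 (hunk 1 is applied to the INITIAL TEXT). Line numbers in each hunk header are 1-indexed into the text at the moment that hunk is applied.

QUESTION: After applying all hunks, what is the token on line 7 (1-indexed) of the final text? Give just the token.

Answer: ghl

Derivation:
Hunk 1: at line 3 remove [xlo,mbe] add [wbfku,ybh] -> 10 lines: mxy stb okgzj wbfku ybh aao ituyj kvjmg lzc wyh
Hunk 2: at line 6 remove [kvjmg] add [nehwe,bgwl,vle] -> 12 lines: mxy stb okgzj wbfku ybh aao ituyj nehwe bgwl vle lzc wyh
Hunk 3: at line 3 remove [wbfku,ybh,aao] add [pihdx] -> 10 lines: mxy stb okgzj pihdx ituyj nehwe bgwl vle lzc wyh
Hunk 4: at line 5 remove [bgwl,vle] add [ghl,xedk,rjw] -> 11 lines: mxy stb okgzj pihdx ituyj nehwe ghl xedk rjw lzc wyh
Final line 7: ghl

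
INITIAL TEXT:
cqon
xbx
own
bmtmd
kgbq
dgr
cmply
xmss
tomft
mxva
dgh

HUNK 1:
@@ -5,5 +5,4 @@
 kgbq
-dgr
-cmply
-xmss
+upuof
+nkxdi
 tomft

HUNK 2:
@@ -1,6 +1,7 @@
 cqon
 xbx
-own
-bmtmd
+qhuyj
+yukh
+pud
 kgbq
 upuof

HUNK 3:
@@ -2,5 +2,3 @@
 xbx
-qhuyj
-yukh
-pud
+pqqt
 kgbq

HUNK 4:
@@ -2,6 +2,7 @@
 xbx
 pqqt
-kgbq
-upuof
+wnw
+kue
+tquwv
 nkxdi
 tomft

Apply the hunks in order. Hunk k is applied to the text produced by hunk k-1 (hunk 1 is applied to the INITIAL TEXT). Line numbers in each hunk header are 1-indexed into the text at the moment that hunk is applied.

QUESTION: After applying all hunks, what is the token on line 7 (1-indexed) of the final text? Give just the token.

Hunk 1: at line 5 remove [dgr,cmply,xmss] add [upuof,nkxdi] -> 10 lines: cqon xbx own bmtmd kgbq upuof nkxdi tomft mxva dgh
Hunk 2: at line 1 remove [own,bmtmd] add [qhuyj,yukh,pud] -> 11 lines: cqon xbx qhuyj yukh pud kgbq upuof nkxdi tomft mxva dgh
Hunk 3: at line 2 remove [qhuyj,yukh,pud] add [pqqt] -> 9 lines: cqon xbx pqqt kgbq upuof nkxdi tomft mxva dgh
Hunk 4: at line 2 remove [kgbq,upuof] add [wnw,kue,tquwv] -> 10 lines: cqon xbx pqqt wnw kue tquwv nkxdi tomft mxva dgh
Final line 7: nkxdi

Answer: nkxdi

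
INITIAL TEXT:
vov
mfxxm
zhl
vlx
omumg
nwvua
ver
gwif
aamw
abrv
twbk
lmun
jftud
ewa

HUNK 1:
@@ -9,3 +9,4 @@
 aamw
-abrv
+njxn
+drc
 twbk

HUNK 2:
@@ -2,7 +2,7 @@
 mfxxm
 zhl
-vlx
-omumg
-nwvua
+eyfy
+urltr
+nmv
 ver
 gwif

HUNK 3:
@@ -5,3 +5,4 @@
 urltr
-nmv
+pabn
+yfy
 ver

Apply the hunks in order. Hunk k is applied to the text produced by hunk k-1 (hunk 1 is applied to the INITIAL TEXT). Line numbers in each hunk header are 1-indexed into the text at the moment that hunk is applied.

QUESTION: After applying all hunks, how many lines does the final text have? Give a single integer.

Answer: 16

Derivation:
Hunk 1: at line 9 remove [abrv] add [njxn,drc] -> 15 lines: vov mfxxm zhl vlx omumg nwvua ver gwif aamw njxn drc twbk lmun jftud ewa
Hunk 2: at line 2 remove [vlx,omumg,nwvua] add [eyfy,urltr,nmv] -> 15 lines: vov mfxxm zhl eyfy urltr nmv ver gwif aamw njxn drc twbk lmun jftud ewa
Hunk 3: at line 5 remove [nmv] add [pabn,yfy] -> 16 lines: vov mfxxm zhl eyfy urltr pabn yfy ver gwif aamw njxn drc twbk lmun jftud ewa
Final line count: 16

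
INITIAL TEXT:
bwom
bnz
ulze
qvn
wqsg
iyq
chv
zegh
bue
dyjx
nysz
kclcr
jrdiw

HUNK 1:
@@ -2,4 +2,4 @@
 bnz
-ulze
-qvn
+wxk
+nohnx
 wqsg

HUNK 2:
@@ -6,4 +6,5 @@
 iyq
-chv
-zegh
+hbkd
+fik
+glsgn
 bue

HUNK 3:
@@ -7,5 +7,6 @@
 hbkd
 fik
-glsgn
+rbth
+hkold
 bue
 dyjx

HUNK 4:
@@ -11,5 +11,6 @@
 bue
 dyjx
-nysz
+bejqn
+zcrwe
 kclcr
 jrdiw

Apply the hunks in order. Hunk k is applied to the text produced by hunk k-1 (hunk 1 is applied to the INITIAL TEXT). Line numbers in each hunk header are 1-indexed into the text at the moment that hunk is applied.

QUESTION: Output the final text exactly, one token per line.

Hunk 1: at line 2 remove [ulze,qvn] add [wxk,nohnx] -> 13 lines: bwom bnz wxk nohnx wqsg iyq chv zegh bue dyjx nysz kclcr jrdiw
Hunk 2: at line 6 remove [chv,zegh] add [hbkd,fik,glsgn] -> 14 lines: bwom bnz wxk nohnx wqsg iyq hbkd fik glsgn bue dyjx nysz kclcr jrdiw
Hunk 3: at line 7 remove [glsgn] add [rbth,hkold] -> 15 lines: bwom bnz wxk nohnx wqsg iyq hbkd fik rbth hkold bue dyjx nysz kclcr jrdiw
Hunk 4: at line 11 remove [nysz] add [bejqn,zcrwe] -> 16 lines: bwom bnz wxk nohnx wqsg iyq hbkd fik rbth hkold bue dyjx bejqn zcrwe kclcr jrdiw

Answer: bwom
bnz
wxk
nohnx
wqsg
iyq
hbkd
fik
rbth
hkold
bue
dyjx
bejqn
zcrwe
kclcr
jrdiw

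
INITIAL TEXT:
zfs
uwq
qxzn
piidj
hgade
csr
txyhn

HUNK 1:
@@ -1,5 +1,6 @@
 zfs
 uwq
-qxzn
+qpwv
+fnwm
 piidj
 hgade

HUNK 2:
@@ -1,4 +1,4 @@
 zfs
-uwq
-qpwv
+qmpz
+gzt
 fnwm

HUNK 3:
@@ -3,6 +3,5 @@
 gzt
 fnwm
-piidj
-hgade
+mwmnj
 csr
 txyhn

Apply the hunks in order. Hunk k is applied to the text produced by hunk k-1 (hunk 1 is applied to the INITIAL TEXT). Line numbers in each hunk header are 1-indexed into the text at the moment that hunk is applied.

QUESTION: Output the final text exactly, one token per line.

Hunk 1: at line 1 remove [qxzn] add [qpwv,fnwm] -> 8 lines: zfs uwq qpwv fnwm piidj hgade csr txyhn
Hunk 2: at line 1 remove [uwq,qpwv] add [qmpz,gzt] -> 8 lines: zfs qmpz gzt fnwm piidj hgade csr txyhn
Hunk 3: at line 3 remove [piidj,hgade] add [mwmnj] -> 7 lines: zfs qmpz gzt fnwm mwmnj csr txyhn

Answer: zfs
qmpz
gzt
fnwm
mwmnj
csr
txyhn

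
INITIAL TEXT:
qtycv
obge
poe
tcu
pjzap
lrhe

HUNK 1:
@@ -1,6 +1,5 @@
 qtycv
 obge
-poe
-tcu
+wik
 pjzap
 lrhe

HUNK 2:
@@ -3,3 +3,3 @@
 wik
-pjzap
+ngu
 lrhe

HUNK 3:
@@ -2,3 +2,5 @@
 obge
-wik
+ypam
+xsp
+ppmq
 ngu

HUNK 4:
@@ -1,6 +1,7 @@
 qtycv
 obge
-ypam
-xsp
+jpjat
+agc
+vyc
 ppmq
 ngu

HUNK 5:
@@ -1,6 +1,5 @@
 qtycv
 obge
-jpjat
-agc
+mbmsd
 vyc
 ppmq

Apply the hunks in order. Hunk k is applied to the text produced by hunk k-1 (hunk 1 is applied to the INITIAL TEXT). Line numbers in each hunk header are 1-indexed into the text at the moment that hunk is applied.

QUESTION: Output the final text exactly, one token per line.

Hunk 1: at line 1 remove [poe,tcu] add [wik] -> 5 lines: qtycv obge wik pjzap lrhe
Hunk 2: at line 3 remove [pjzap] add [ngu] -> 5 lines: qtycv obge wik ngu lrhe
Hunk 3: at line 2 remove [wik] add [ypam,xsp,ppmq] -> 7 lines: qtycv obge ypam xsp ppmq ngu lrhe
Hunk 4: at line 1 remove [ypam,xsp] add [jpjat,agc,vyc] -> 8 lines: qtycv obge jpjat agc vyc ppmq ngu lrhe
Hunk 5: at line 1 remove [jpjat,agc] add [mbmsd] -> 7 lines: qtycv obge mbmsd vyc ppmq ngu lrhe

Answer: qtycv
obge
mbmsd
vyc
ppmq
ngu
lrhe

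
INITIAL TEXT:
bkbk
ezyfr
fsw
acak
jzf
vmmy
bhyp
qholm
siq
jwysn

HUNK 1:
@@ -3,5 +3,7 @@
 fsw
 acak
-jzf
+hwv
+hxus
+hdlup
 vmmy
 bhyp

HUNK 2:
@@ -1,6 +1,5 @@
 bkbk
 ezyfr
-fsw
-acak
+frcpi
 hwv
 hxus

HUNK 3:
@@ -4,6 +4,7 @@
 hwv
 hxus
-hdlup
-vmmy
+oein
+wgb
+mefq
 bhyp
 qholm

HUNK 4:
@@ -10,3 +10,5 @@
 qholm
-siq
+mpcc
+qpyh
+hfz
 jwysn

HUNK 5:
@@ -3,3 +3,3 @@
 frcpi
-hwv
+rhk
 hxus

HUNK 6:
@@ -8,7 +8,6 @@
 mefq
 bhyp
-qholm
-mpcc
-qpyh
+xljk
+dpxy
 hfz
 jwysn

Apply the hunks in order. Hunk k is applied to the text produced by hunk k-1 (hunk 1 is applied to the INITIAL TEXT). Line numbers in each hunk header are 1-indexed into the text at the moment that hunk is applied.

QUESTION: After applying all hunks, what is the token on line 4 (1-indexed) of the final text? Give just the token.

Hunk 1: at line 3 remove [jzf] add [hwv,hxus,hdlup] -> 12 lines: bkbk ezyfr fsw acak hwv hxus hdlup vmmy bhyp qholm siq jwysn
Hunk 2: at line 1 remove [fsw,acak] add [frcpi] -> 11 lines: bkbk ezyfr frcpi hwv hxus hdlup vmmy bhyp qholm siq jwysn
Hunk 3: at line 4 remove [hdlup,vmmy] add [oein,wgb,mefq] -> 12 lines: bkbk ezyfr frcpi hwv hxus oein wgb mefq bhyp qholm siq jwysn
Hunk 4: at line 10 remove [siq] add [mpcc,qpyh,hfz] -> 14 lines: bkbk ezyfr frcpi hwv hxus oein wgb mefq bhyp qholm mpcc qpyh hfz jwysn
Hunk 5: at line 3 remove [hwv] add [rhk] -> 14 lines: bkbk ezyfr frcpi rhk hxus oein wgb mefq bhyp qholm mpcc qpyh hfz jwysn
Hunk 6: at line 8 remove [qholm,mpcc,qpyh] add [xljk,dpxy] -> 13 lines: bkbk ezyfr frcpi rhk hxus oein wgb mefq bhyp xljk dpxy hfz jwysn
Final line 4: rhk

Answer: rhk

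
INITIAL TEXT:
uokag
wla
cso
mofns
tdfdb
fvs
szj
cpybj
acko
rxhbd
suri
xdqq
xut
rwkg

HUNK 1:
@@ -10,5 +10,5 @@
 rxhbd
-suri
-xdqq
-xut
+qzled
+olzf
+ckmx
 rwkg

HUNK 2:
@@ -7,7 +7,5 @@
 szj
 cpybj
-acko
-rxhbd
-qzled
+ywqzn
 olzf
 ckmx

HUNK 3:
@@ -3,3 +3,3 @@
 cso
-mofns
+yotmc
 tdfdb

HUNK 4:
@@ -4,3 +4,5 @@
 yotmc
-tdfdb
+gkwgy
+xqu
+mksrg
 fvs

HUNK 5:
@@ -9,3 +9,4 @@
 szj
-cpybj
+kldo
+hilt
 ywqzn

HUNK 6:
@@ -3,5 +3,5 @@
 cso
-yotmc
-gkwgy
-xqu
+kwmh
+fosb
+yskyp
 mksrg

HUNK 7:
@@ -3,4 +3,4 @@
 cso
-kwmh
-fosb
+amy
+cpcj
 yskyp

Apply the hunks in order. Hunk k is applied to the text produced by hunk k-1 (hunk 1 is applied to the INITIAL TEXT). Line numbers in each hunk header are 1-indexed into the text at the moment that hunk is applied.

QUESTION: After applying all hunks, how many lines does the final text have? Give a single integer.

Hunk 1: at line 10 remove [suri,xdqq,xut] add [qzled,olzf,ckmx] -> 14 lines: uokag wla cso mofns tdfdb fvs szj cpybj acko rxhbd qzled olzf ckmx rwkg
Hunk 2: at line 7 remove [acko,rxhbd,qzled] add [ywqzn] -> 12 lines: uokag wla cso mofns tdfdb fvs szj cpybj ywqzn olzf ckmx rwkg
Hunk 3: at line 3 remove [mofns] add [yotmc] -> 12 lines: uokag wla cso yotmc tdfdb fvs szj cpybj ywqzn olzf ckmx rwkg
Hunk 4: at line 4 remove [tdfdb] add [gkwgy,xqu,mksrg] -> 14 lines: uokag wla cso yotmc gkwgy xqu mksrg fvs szj cpybj ywqzn olzf ckmx rwkg
Hunk 5: at line 9 remove [cpybj] add [kldo,hilt] -> 15 lines: uokag wla cso yotmc gkwgy xqu mksrg fvs szj kldo hilt ywqzn olzf ckmx rwkg
Hunk 6: at line 3 remove [yotmc,gkwgy,xqu] add [kwmh,fosb,yskyp] -> 15 lines: uokag wla cso kwmh fosb yskyp mksrg fvs szj kldo hilt ywqzn olzf ckmx rwkg
Hunk 7: at line 3 remove [kwmh,fosb] add [amy,cpcj] -> 15 lines: uokag wla cso amy cpcj yskyp mksrg fvs szj kldo hilt ywqzn olzf ckmx rwkg
Final line count: 15

Answer: 15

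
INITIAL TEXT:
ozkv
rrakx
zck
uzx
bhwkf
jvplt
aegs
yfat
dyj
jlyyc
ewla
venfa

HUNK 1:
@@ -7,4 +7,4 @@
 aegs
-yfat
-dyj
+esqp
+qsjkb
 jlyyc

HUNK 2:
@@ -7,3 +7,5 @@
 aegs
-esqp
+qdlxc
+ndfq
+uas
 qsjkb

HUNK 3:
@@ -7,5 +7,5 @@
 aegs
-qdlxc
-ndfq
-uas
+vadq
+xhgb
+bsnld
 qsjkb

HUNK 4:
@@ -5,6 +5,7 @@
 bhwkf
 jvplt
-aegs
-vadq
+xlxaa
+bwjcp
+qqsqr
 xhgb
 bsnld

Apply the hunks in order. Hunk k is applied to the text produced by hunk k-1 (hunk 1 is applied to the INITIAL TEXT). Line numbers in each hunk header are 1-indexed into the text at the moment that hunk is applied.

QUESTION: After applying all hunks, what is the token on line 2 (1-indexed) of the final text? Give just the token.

Hunk 1: at line 7 remove [yfat,dyj] add [esqp,qsjkb] -> 12 lines: ozkv rrakx zck uzx bhwkf jvplt aegs esqp qsjkb jlyyc ewla venfa
Hunk 2: at line 7 remove [esqp] add [qdlxc,ndfq,uas] -> 14 lines: ozkv rrakx zck uzx bhwkf jvplt aegs qdlxc ndfq uas qsjkb jlyyc ewla venfa
Hunk 3: at line 7 remove [qdlxc,ndfq,uas] add [vadq,xhgb,bsnld] -> 14 lines: ozkv rrakx zck uzx bhwkf jvplt aegs vadq xhgb bsnld qsjkb jlyyc ewla venfa
Hunk 4: at line 5 remove [aegs,vadq] add [xlxaa,bwjcp,qqsqr] -> 15 lines: ozkv rrakx zck uzx bhwkf jvplt xlxaa bwjcp qqsqr xhgb bsnld qsjkb jlyyc ewla venfa
Final line 2: rrakx

Answer: rrakx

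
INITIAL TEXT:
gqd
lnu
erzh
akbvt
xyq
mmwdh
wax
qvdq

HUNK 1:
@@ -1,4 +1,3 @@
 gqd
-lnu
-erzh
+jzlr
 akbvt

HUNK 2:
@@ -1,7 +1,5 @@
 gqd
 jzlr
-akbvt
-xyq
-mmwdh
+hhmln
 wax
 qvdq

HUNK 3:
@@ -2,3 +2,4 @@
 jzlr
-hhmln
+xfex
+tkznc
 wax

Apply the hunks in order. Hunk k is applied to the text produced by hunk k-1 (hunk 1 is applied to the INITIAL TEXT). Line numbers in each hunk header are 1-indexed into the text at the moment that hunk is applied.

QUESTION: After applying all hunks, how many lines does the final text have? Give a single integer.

Hunk 1: at line 1 remove [lnu,erzh] add [jzlr] -> 7 lines: gqd jzlr akbvt xyq mmwdh wax qvdq
Hunk 2: at line 1 remove [akbvt,xyq,mmwdh] add [hhmln] -> 5 lines: gqd jzlr hhmln wax qvdq
Hunk 3: at line 2 remove [hhmln] add [xfex,tkznc] -> 6 lines: gqd jzlr xfex tkznc wax qvdq
Final line count: 6

Answer: 6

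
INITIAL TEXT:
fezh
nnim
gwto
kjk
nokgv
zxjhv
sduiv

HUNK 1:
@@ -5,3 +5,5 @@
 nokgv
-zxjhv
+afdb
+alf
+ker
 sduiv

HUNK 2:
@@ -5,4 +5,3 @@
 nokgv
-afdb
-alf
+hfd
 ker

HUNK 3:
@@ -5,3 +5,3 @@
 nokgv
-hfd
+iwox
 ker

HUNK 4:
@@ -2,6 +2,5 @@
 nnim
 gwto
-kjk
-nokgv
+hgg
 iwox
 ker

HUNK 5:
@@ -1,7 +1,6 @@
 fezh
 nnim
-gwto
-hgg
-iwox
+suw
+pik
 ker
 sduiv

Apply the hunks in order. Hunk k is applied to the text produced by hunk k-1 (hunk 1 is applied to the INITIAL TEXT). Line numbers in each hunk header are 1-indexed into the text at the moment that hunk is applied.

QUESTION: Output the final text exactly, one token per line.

Answer: fezh
nnim
suw
pik
ker
sduiv

Derivation:
Hunk 1: at line 5 remove [zxjhv] add [afdb,alf,ker] -> 9 lines: fezh nnim gwto kjk nokgv afdb alf ker sduiv
Hunk 2: at line 5 remove [afdb,alf] add [hfd] -> 8 lines: fezh nnim gwto kjk nokgv hfd ker sduiv
Hunk 3: at line 5 remove [hfd] add [iwox] -> 8 lines: fezh nnim gwto kjk nokgv iwox ker sduiv
Hunk 4: at line 2 remove [kjk,nokgv] add [hgg] -> 7 lines: fezh nnim gwto hgg iwox ker sduiv
Hunk 5: at line 1 remove [gwto,hgg,iwox] add [suw,pik] -> 6 lines: fezh nnim suw pik ker sduiv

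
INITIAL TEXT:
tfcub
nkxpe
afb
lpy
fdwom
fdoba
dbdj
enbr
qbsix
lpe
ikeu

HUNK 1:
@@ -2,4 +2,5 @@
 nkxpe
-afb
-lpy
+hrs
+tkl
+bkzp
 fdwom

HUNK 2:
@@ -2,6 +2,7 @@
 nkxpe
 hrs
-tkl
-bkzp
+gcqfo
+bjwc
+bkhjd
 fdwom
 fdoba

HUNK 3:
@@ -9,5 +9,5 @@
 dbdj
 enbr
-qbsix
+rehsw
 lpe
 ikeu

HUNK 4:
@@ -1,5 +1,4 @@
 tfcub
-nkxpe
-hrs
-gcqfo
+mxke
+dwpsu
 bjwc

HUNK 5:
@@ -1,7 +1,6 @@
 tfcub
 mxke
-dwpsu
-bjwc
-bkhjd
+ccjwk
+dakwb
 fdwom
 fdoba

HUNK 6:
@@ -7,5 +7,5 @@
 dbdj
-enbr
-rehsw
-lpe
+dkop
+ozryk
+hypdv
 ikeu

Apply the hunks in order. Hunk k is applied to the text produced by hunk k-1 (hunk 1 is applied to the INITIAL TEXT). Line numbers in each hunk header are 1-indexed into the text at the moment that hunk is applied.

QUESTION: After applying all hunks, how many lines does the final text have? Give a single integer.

Hunk 1: at line 2 remove [afb,lpy] add [hrs,tkl,bkzp] -> 12 lines: tfcub nkxpe hrs tkl bkzp fdwom fdoba dbdj enbr qbsix lpe ikeu
Hunk 2: at line 2 remove [tkl,bkzp] add [gcqfo,bjwc,bkhjd] -> 13 lines: tfcub nkxpe hrs gcqfo bjwc bkhjd fdwom fdoba dbdj enbr qbsix lpe ikeu
Hunk 3: at line 9 remove [qbsix] add [rehsw] -> 13 lines: tfcub nkxpe hrs gcqfo bjwc bkhjd fdwom fdoba dbdj enbr rehsw lpe ikeu
Hunk 4: at line 1 remove [nkxpe,hrs,gcqfo] add [mxke,dwpsu] -> 12 lines: tfcub mxke dwpsu bjwc bkhjd fdwom fdoba dbdj enbr rehsw lpe ikeu
Hunk 5: at line 1 remove [dwpsu,bjwc,bkhjd] add [ccjwk,dakwb] -> 11 lines: tfcub mxke ccjwk dakwb fdwom fdoba dbdj enbr rehsw lpe ikeu
Hunk 6: at line 7 remove [enbr,rehsw,lpe] add [dkop,ozryk,hypdv] -> 11 lines: tfcub mxke ccjwk dakwb fdwom fdoba dbdj dkop ozryk hypdv ikeu
Final line count: 11

Answer: 11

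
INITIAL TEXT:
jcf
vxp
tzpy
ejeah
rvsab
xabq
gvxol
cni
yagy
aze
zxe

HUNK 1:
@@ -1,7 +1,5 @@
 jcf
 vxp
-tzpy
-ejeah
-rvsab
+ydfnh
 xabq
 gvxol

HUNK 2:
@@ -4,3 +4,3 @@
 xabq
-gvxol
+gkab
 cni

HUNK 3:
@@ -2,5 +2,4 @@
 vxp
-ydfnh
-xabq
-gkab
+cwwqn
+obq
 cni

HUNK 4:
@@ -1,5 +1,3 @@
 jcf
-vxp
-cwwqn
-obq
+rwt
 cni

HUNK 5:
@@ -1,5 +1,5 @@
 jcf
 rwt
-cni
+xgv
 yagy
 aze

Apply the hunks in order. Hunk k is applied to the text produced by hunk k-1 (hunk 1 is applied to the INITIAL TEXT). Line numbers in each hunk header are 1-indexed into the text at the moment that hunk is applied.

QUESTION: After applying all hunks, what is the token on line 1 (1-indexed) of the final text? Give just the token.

Answer: jcf

Derivation:
Hunk 1: at line 1 remove [tzpy,ejeah,rvsab] add [ydfnh] -> 9 lines: jcf vxp ydfnh xabq gvxol cni yagy aze zxe
Hunk 2: at line 4 remove [gvxol] add [gkab] -> 9 lines: jcf vxp ydfnh xabq gkab cni yagy aze zxe
Hunk 3: at line 2 remove [ydfnh,xabq,gkab] add [cwwqn,obq] -> 8 lines: jcf vxp cwwqn obq cni yagy aze zxe
Hunk 4: at line 1 remove [vxp,cwwqn,obq] add [rwt] -> 6 lines: jcf rwt cni yagy aze zxe
Hunk 5: at line 1 remove [cni] add [xgv] -> 6 lines: jcf rwt xgv yagy aze zxe
Final line 1: jcf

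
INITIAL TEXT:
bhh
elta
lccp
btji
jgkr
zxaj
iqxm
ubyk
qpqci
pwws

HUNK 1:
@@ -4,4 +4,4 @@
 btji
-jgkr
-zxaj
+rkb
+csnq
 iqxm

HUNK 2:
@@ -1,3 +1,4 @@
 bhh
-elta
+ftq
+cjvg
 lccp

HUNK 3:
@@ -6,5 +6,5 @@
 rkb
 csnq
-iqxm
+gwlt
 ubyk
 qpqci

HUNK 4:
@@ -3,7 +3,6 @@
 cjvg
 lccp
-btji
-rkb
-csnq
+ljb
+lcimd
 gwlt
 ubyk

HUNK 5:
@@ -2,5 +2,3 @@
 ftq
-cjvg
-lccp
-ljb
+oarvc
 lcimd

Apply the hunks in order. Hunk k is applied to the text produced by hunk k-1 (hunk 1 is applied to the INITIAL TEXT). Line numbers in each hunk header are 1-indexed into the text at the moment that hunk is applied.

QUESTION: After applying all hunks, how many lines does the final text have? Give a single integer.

Hunk 1: at line 4 remove [jgkr,zxaj] add [rkb,csnq] -> 10 lines: bhh elta lccp btji rkb csnq iqxm ubyk qpqci pwws
Hunk 2: at line 1 remove [elta] add [ftq,cjvg] -> 11 lines: bhh ftq cjvg lccp btji rkb csnq iqxm ubyk qpqci pwws
Hunk 3: at line 6 remove [iqxm] add [gwlt] -> 11 lines: bhh ftq cjvg lccp btji rkb csnq gwlt ubyk qpqci pwws
Hunk 4: at line 3 remove [btji,rkb,csnq] add [ljb,lcimd] -> 10 lines: bhh ftq cjvg lccp ljb lcimd gwlt ubyk qpqci pwws
Hunk 5: at line 2 remove [cjvg,lccp,ljb] add [oarvc] -> 8 lines: bhh ftq oarvc lcimd gwlt ubyk qpqci pwws
Final line count: 8

Answer: 8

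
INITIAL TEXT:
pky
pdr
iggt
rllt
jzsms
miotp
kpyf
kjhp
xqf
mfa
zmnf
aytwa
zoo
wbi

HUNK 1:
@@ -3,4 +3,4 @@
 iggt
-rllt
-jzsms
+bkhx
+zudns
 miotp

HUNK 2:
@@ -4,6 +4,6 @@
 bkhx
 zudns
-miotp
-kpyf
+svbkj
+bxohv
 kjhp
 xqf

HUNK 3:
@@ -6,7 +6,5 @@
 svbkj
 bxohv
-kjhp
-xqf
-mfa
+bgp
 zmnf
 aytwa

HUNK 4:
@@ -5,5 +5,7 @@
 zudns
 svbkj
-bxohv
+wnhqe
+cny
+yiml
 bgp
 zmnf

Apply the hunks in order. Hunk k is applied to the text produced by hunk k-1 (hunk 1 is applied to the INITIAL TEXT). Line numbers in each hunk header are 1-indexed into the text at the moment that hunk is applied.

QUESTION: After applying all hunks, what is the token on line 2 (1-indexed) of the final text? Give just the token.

Answer: pdr

Derivation:
Hunk 1: at line 3 remove [rllt,jzsms] add [bkhx,zudns] -> 14 lines: pky pdr iggt bkhx zudns miotp kpyf kjhp xqf mfa zmnf aytwa zoo wbi
Hunk 2: at line 4 remove [miotp,kpyf] add [svbkj,bxohv] -> 14 lines: pky pdr iggt bkhx zudns svbkj bxohv kjhp xqf mfa zmnf aytwa zoo wbi
Hunk 3: at line 6 remove [kjhp,xqf,mfa] add [bgp] -> 12 lines: pky pdr iggt bkhx zudns svbkj bxohv bgp zmnf aytwa zoo wbi
Hunk 4: at line 5 remove [bxohv] add [wnhqe,cny,yiml] -> 14 lines: pky pdr iggt bkhx zudns svbkj wnhqe cny yiml bgp zmnf aytwa zoo wbi
Final line 2: pdr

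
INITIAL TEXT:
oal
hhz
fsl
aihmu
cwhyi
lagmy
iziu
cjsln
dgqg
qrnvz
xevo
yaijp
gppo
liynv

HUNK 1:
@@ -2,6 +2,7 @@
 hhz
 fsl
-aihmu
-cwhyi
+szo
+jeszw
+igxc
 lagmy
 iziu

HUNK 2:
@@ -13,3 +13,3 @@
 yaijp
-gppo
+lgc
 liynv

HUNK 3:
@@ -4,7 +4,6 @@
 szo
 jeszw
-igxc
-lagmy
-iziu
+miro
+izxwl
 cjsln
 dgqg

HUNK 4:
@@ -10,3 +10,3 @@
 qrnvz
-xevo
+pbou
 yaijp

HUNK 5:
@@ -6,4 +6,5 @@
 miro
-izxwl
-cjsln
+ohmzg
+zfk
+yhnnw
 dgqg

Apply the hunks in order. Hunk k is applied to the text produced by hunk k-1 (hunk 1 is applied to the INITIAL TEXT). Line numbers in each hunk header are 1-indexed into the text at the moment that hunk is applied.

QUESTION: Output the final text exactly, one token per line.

Hunk 1: at line 2 remove [aihmu,cwhyi] add [szo,jeszw,igxc] -> 15 lines: oal hhz fsl szo jeszw igxc lagmy iziu cjsln dgqg qrnvz xevo yaijp gppo liynv
Hunk 2: at line 13 remove [gppo] add [lgc] -> 15 lines: oal hhz fsl szo jeszw igxc lagmy iziu cjsln dgqg qrnvz xevo yaijp lgc liynv
Hunk 3: at line 4 remove [igxc,lagmy,iziu] add [miro,izxwl] -> 14 lines: oal hhz fsl szo jeszw miro izxwl cjsln dgqg qrnvz xevo yaijp lgc liynv
Hunk 4: at line 10 remove [xevo] add [pbou] -> 14 lines: oal hhz fsl szo jeszw miro izxwl cjsln dgqg qrnvz pbou yaijp lgc liynv
Hunk 5: at line 6 remove [izxwl,cjsln] add [ohmzg,zfk,yhnnw] -> 15 lines: oal hhz fsl szo jeszw miro ohmzg zfk yhnnw dgqg qrnvz pbou yaijp lgc liynv

Answer: oal
hhz
fsl
szo
jeszw
miro
ohmzg
zfk
yhnnw
dgqg
qrnvz
pbou
yaijp
lgc
liynv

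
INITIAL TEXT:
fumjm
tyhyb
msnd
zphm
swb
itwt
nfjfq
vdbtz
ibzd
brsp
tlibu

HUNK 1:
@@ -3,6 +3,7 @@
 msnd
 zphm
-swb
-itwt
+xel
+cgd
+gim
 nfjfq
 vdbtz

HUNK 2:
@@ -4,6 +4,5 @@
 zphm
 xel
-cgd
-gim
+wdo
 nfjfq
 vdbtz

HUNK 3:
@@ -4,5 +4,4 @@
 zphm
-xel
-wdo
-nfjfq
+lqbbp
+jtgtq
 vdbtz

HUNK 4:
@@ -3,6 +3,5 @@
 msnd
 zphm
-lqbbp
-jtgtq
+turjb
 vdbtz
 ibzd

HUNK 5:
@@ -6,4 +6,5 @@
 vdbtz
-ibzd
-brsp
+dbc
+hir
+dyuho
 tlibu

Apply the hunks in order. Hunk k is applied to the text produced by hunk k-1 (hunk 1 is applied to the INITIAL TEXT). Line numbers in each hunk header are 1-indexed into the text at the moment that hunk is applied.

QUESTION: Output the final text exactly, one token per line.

Answer: fumjm
tyhyb
msnd
zphm
turjb
vdbtz
dbc
hir
dyuho
tlibu

Derivation:
Hunk 1: at line 3 remove [swb,itwt] add [xel,cgd,gim] -> 12 lines: fumjm tyhyb msnd zphm xel cgd gim nfjfq vdbtz ibzd brsp tlibu
Hunk 2: at line 4 remove [cgd,gim] add [wdo] -> 11 lines: fumjm tyhyb msnd zphm xel wdo nfjfq vdbtz ibzd brsp tlibu
Hunk 3: at line 4 remove [xel,wdo,nfjfq] add [lqbbp,jtgtq] -> 10 lines: fumjm tyhyb msnd zphm lqbbp jtgtq vdbtz ibzd brsp tlibu
Hunk 4: at line 3 remove [lqbbp,jtgtq] add [turjb] -> 9 lines: fumjm tyhyb msnd zphm turjb vdbtz ibzd brsp tlibu
Hunk 5: at line 6 remove [ibzd,brsp] add [dbc,hir,dyuho] -> 10 lines: fumjm tyhyb msnd zphm turjb vdbtz dbc hir dyuho tlibu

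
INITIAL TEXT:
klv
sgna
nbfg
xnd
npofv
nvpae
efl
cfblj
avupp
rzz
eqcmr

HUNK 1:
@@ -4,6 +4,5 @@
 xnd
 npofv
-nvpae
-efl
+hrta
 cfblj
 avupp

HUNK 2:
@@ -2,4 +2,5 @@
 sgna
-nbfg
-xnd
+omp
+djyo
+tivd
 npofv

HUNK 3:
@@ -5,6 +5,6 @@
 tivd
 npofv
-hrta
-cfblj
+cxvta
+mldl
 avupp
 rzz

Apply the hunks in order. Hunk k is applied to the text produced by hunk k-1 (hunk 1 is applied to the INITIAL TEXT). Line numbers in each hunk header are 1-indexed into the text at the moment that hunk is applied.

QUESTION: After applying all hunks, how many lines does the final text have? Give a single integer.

Answer: 11

Derivation:
Hunk 1: at line 4 remove [nvpae,efl] add [hrta] -> 10 lines: klv sgna nbfg xnd npofv hrta cfblj avupp rzz eqcmr
Hunk 2: at line 2 remove [nbfg,xnd] add [omp,djyo,tivd] -> 11 lines: klv sgna omp djyo tivd npofv hrta cfblj avupp rzz eqcmr
Hunk 3: at line 5 remove [hrta,cfblj] add [cxvta,mldl] -> 11 lines: klv sgna omp djyo tivd npofv cxvta mldl avupp rzz eqcmr
Final line count: 11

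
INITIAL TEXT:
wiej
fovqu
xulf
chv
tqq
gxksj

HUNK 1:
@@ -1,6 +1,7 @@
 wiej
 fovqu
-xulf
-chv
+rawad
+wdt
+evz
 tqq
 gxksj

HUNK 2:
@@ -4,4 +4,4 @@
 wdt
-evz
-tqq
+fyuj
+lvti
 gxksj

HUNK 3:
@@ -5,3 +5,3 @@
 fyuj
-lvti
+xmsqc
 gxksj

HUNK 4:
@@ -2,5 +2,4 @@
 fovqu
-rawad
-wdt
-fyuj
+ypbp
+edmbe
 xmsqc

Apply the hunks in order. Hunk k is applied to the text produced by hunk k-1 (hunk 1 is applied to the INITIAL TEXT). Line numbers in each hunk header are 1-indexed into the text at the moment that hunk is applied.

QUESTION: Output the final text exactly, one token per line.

Answer: wiej
fovqu
ypbp
edmbe
xmsqc
gxksj

Derivation:
Hunk 1: at line 1 remove [xulf,chv] add [rawad,wdt,evz] -> 7 lines: wiej fovqu rawad wdt evz tqq gxksj
Hunk 2: at line 4 remove [evz,tqq] add [fyuj,lvti] -> 7 lines: wiej fovqu rawad wdt fyuj lvti gxksj
Hunk 3: at line 5 remove [lvti] add [xmsqc] -> 7 lines: wiej fovqu rawad wdt fyuj xmsqc gxksj
Hunk 4: at line 2 remove [rawad,wdt,fyuj] add [ypbp,edmbe] -> 6 lines: wiej fovqu ypbp edmbe xmsqc gxksj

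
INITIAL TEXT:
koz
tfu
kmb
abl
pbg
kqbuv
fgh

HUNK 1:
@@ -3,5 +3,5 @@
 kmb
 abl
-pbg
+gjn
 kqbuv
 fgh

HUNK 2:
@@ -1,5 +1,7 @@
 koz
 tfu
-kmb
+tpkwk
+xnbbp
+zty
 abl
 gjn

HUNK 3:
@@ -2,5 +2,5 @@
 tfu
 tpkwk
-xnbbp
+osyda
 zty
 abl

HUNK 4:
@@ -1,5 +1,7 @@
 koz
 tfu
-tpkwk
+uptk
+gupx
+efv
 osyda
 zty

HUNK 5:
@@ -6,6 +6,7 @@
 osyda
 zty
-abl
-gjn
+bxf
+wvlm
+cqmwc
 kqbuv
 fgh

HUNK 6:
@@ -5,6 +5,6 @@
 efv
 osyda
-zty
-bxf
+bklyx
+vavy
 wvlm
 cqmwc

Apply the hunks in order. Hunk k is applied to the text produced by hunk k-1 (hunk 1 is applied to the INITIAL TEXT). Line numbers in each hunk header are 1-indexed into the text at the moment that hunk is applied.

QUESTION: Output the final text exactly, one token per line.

Hunk 1: at line 3 remove [pbg] add [gjn] -> 7 lines: koz tfu kmb abl gjn kqbuv fgh
Hunk 2: at line 1 remove [kmb] add [tpkwk,xnbbp,zty] -> 9 lines: koz tfu tpkwk xnbbp zty abl gjn kqbuv fgh
Hunk 3: at line 2 remove [xnbbp] add [osyda] -> 9 lines: koz tfu tpkwk osyda zty abl gjn kqbuv fgh
Hunk 4: at line 1 remove [tpkwk] add [uptk,gupx,efv] -> 11 lines: koz tfu uptk gupx efv osyda zty abl gjn kqbuv fgh
Hunk 5: at line 6 remove [abl,gjn] add [bxf,wvlm,cqmwc] -> 12 lines: koz tfu uptk gupx efv osyda zty bxf wvlm cqmwc kqbuv fgh
Hunk 6: at line 5 remove [zty,bxf] add [bklyx,vavy] -> 12 lines: koz tfu uptk gupx efv osyda bklyx vavy wvlm cqmwc kqbuv fgh

Answer: koz
tfu
uptk
gupx
efv
osyda
bklyx
vavy
wvlm
cqmwc
kqbuv
fgh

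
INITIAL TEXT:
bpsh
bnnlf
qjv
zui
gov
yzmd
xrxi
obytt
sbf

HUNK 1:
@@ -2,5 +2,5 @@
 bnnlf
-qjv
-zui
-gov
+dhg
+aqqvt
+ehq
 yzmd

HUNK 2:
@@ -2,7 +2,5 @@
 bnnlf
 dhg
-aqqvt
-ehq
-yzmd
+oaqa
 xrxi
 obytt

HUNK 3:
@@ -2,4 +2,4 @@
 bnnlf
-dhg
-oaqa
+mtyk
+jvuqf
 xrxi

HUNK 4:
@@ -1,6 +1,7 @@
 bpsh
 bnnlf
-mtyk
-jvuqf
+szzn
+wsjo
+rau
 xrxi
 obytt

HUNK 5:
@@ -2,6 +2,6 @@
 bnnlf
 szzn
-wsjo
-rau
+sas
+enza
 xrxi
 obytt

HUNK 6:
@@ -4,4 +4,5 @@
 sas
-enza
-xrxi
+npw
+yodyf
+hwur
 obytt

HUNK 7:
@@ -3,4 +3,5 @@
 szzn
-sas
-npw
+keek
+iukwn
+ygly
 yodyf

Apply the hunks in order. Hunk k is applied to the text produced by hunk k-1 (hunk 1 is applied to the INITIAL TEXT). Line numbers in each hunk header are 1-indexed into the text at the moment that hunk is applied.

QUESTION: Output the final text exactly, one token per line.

Hunk 1: at line 2 remove [qjv,zui,gov] add [dhg,aqqvt,ehq] -> 9 lines: bpsh bnnlf dhg aqqvt ehq yzmd xrxi obytt sbf
Hunk 2: at line 2 remove [aqqvt,ehq,yzmd] add [oaqa] -> 7 lines: bpsh bnnlf dhg oaqa xrxi obytt sbf
Hunk 3: at line 2 remove [dhg,oaqa] add [mtyk,jvuqf] -> 7 lines: bpsh bnnlf mtyk jvuqf xrxi obytt sbf
Hunk 4: at line 1 remove [mtyk,jvuqf] add [szzn,wsjo,rau] -> 8 lines: bpsh bnnlf szzn wsjo rau xrxi obytt sbf
Hunk 5: at line 2 remove [wsjo,rau] add [sas,enza] -> 8 lines: bpsh bnnlf szzn sas enza xrxi obytt sbf
Hunk 6: at line 4 remove [enza,xrxi] add [npw,yodyf,hwur] -> 9 lines: bpsh bnnlf szzn sas npw yodyf hwur obytt sbf
Hunk 7: at line 3 remove [sas,npw] add [keek,iukwn,ygly] -> 10 lines: bpsh bnnlf szzn keek iukwn ygly yodyf hwur obytt sbf

Answer: bpsh
bnnlf
szzn
keek
iukwn
ygly
yodyf
hwur
obytt
sbf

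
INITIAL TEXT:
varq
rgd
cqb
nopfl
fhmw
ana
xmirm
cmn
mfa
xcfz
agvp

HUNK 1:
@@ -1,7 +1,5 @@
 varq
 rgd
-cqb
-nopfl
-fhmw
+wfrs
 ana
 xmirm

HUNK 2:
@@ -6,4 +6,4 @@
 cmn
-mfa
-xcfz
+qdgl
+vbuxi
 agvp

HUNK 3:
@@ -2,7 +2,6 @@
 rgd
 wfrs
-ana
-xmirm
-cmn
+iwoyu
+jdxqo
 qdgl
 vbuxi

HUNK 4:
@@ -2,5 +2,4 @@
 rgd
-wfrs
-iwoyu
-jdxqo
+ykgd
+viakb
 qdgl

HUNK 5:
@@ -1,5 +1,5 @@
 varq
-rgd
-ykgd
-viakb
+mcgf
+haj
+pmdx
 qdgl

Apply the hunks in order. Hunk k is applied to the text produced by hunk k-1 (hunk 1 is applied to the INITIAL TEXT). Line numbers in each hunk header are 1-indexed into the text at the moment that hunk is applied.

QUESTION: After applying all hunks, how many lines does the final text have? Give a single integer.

Hunk 1: at line 1 remove [cqb,nopfl,fhmw] add [wfrs] -> 9 lines: varq rgd wfrs ana xmirm cmn mfa xcfz agvp
Hunk 2: at line 6 remove [mfa,xcfz] add [qdgl,vbuxi] -> 9 lines: varq rgd wfrs ana xmirm cmn qdgl vbuxi agvp
Hunk 3: at line 2 remove [ana,xmirm,cmn] add [iwoyu,jdxqo] -> 8 lines: varq rgd wfrs iwoyu jdxqo qdgl vbuxi agvp
Hunk 4: at line 2 remove [wfrs,iwoyu,jdxqo] add [ykgd,viakb] -> 7 lines: varq rgd ykgd viakb qdgl vbuxi agvp
Hunk 5: at line 1 remove [rgd,ykgd,viakb] add [mcgf,haj,pmdx] -> 7 lines: varq mcgf haj pmdx qdgl vbuxi agvp
Final line count: 7

Answer: 7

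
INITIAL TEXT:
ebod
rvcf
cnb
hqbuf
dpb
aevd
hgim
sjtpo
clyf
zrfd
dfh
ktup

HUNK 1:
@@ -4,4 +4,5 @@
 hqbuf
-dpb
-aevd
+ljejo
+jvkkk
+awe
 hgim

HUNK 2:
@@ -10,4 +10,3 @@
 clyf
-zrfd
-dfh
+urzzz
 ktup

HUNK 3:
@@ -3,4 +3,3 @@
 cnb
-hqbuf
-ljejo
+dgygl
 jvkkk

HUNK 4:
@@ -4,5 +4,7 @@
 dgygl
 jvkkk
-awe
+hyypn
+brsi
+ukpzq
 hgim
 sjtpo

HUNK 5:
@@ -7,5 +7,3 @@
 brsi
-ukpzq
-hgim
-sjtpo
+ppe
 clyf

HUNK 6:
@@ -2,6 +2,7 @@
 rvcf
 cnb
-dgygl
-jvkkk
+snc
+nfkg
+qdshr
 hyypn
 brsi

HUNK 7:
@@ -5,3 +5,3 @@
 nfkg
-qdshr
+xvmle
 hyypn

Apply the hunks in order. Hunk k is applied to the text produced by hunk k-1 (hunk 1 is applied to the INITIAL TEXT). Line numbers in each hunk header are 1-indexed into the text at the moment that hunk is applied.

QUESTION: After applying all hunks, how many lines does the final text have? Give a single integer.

Hunk 1: at line 4 remove [dpb,aevd] add [ljejo,jvkkk,awe] -> 13 lines: ebod rvcf cnb hqbuf ljejo jvkkk awe hgim sjtpo clyf zrfd dfh ktup
Hunk 2: at line 10 remove [zrfd,dfh] add [urzzz] -> 12 lines: ebod rvcf cnb hqbuf ljejo jvkkk awe hgim sjtpo clyf urzzz ktup
Hunk 3: at line 3 remove [hqbuf,ljejo] add [dgygl] -> 11 lines: ebod rvcf cnb dgygl jvkkk awe hgim sjtpo clyf urzzz ktup
Hunk 4: at line 4 remove [awe] add [hyypn,brsi,ukpzq] -> 13 lines: ebod rvcf cnb dgygl jvkkk hyypn brsi ukpzq hgim sjtpo clyf urzzz ktup
Hunk 5: at line 7 remove [ukpzq,hgim,sjtpo] add [ppe] -> 11 lines: ebod rvcf cnb dgygl jvkkk hyypn brsi ppe clyf urzzz ktup
Hunk 6: at line 2 remove [dgygl,jvkkk] add [snc,nfkg,qdshr] -> 12 lines: ebod rvcf cnb snc nfkg qdshr hyypn brsi ppe clyf urzzz ktup
Hunk 7: at line 5 remove [qdshr] add [xvmle] -> 12 lines: ebod rvcf cnb snc nfkg xvmle hyypn brsi ppe clyf urzzz ktup
Final line count: 12

Answer: 12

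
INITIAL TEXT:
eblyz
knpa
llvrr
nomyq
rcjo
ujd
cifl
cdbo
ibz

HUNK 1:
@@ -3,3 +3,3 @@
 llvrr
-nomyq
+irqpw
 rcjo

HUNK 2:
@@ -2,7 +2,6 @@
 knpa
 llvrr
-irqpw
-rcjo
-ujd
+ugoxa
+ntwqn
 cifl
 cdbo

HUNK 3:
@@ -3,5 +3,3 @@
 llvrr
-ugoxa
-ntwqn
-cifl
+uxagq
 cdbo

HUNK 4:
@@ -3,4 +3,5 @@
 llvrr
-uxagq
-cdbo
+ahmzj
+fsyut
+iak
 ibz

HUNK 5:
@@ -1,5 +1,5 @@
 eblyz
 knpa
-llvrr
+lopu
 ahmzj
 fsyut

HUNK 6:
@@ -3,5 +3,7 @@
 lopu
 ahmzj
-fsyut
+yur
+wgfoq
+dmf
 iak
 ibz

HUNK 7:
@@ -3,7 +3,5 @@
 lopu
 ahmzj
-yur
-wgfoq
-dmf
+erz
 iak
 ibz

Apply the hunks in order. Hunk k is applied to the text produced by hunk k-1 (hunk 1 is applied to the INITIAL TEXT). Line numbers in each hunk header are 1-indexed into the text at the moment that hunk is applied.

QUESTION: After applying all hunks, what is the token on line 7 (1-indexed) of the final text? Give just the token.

Hunk 1: at line 3 remove [nomyq] add [irqpw] -> 9 lines: eblyz knpa llvrr irqpw rcjo ujd cifl cdbo ibz
Hunk 2: at line 2 remove [irqpw,rcjo,ujd] add [ugoxa,ntwqn] -> 8 lines: eblyz knpa llvrr ugoxa ntwqn cifl cdbo ibz
Hunk 3: at line 3 remove [ugoxa,ntwqn,cifl] add [uxagq] -> 6 lines: eblyz knpa llvrr uxagq cdbo ibz
Hunk 4: at line 3 remove [uxagq,cdbo] add [ahmzj,fsyut,iak] -> 7 lines: eblyz knpa llvrr ahmzj fsyut iak ibz
Hunk 5: at line 1 remove [llvrr] add [lopu] -> 7 lines: eblyz knpa lopu ahmzj fsyut iak ibz
Hunk 6: at line 3 remove [fsyut] add [yur,wgfoq,dmf] -> 9 lines: eblyz knpa lopu ahmzj yur wgfoq dmf iak ibz
Hunk 7: at line 3 remove [yur,wgfoq,dmf] add [erz] -> 7 lines: eblyz knpa lopu ahmzj erz iak ibz
Final line 7: ibz

Answer: ibz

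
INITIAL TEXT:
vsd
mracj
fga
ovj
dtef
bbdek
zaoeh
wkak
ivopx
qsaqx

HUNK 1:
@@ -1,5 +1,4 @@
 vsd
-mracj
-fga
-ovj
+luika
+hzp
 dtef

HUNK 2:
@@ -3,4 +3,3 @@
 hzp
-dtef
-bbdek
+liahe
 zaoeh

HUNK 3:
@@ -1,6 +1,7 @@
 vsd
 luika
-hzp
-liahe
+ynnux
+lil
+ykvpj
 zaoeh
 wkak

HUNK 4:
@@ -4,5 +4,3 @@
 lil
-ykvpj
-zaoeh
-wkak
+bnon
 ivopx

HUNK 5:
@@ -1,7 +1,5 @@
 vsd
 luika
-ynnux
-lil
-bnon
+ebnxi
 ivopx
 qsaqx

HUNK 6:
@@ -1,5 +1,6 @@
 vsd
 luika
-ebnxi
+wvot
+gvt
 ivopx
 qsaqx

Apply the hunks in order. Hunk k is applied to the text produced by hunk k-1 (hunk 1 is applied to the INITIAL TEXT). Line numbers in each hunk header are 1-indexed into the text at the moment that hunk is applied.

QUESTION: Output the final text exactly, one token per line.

Answer: vsd
luika
wvot
gvt
ivopx
qsaqx

Derivation:
Hunk 1: at line 1 remove [mracj,fga,ovj] add [luika,hzp] -> 9 lines: vsd luika hzp dtef bbdek zaoeh wkak ivopx qsaqx
Hunk 2: at line 3 remove [dtef,bbdek] add [liahe] -> 8 lines: vsd luika hzp liahe zaoeh wkak ivopx qsaqx
Hunk 3: at line 1 remove [hzp,liahe] add [ynnux,lil,ykvpj] -> 9 lines: vsd luika ynnux lil ykvpj zaoeh wkak ivopx qsaqx
Hunk 4: at line 4 remove [ykvpj,zaoeh,wkak] add [bnon] -> 7 lines: vsd luika ynnux lil bnon ivopx qsaqx
Hunk 5: at line 1 remove [ynnux,lil,bnon] add [ebnxi] -> 5 lines: vsd luika ebnxi ivopx qsaqx
Hunk 6: at line 1 remove [ebnxi] add [wvot,gvt] -> 6 lines: vsd luika wvot gvt ivopx qsaqx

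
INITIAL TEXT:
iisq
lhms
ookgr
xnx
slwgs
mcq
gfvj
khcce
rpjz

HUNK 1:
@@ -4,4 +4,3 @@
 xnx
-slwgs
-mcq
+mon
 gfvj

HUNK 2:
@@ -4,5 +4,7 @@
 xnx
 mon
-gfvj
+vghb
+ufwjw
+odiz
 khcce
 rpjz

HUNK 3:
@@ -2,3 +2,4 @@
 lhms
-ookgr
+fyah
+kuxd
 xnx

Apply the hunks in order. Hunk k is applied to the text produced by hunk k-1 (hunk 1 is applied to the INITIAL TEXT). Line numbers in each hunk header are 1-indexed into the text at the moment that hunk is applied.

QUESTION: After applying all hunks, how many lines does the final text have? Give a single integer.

Hunk 1: at line 4 remove [slwgs,mcq] add [mon] -> 8 lines: iisq lhms ookgr xnx mon gfvj khcce rpjz
Hunk 2: at line 4 remove [gfvj] add [vghb,ufwjw,odiz] -> 10 lines: iisq lhms ookgr xnx mon vghb ufwjw odiz khcce rpjz
Hunk 3: at line 2 remove [ookgr] add [fyah,kuxd] -> 11 lines: iisq lhms fyah kuxd xnx mon vghb ufwjw odiz khcce rpjz
Final line count: 11

Answer: 11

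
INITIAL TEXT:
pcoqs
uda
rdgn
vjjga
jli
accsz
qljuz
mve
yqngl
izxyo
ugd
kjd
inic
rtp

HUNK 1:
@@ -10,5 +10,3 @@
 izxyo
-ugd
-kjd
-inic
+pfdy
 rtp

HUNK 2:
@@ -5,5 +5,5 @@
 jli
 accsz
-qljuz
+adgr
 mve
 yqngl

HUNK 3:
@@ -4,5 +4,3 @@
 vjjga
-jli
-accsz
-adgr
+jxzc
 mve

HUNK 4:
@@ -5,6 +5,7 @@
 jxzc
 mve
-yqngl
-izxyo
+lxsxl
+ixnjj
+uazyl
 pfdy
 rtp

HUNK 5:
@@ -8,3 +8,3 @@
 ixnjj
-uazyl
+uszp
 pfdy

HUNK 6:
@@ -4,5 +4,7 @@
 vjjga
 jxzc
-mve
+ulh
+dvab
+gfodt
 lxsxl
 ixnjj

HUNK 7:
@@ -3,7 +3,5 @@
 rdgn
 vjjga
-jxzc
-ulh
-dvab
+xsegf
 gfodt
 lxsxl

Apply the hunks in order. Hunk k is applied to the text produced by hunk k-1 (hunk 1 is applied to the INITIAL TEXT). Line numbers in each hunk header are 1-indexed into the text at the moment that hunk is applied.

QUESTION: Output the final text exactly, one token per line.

Answer: pcoqs
uda
rdgn
vjjga
xsegf
gfodt
lxsxl
ixnjj
uszp
pfdy
rtp

Derivation:
Hunk 1: at line 10 remove [ugd,kjd,inic] add [pfdy] -> 12 lines: pcoqs uda rdgn vjjga jli accsz qljuz mve yqngl izxyo pfdy rtp
Hunk 2: at line 5 remove [qljuz] add [adgr] -> 12 lines: pcoqs uda rdgn vjjga jli accsz adgr mve yqngl izxyo pfdy rtp
Hunk 3: at line 4 remove [jli,accsz,adgr] add [jxzc] -> 10 lines: pcoqs uda rdgn vjjga jxzc mve yqngl izxyo pfdy rtp
Hunk 4: at line 5 remove [yqngl,izxyo] add [lxsxl,ixnjj,uazyl] -> 11 lines: pcoqs uda rdgn vjjga jxzc mve lxsxl ixnjj uazyl pfdy rtp
Hunk 5: at line 8 remove [uazyl] add [uszp] -> 11 lines: pcoqs uda rdgn vjjga jxzc mve lxsxl ixnjj uszp pfdy rtp
Hunk 6: at line 4 remove [mve] add [ulh,dvab,gfodt] -> 13 lines: pcoqs uda rdgn vjjga jxzc ulh dvab gfodt lxsxl ixnjj uszp pfdy rtp
Hunk 7: at line 3 remove [jxzc,ulh,dvab] add [xsegf] -> 11 lines: pcoqs uda rdgn vjjga xsegf gfodt lxsxl ixnjj uszp pfdy rtp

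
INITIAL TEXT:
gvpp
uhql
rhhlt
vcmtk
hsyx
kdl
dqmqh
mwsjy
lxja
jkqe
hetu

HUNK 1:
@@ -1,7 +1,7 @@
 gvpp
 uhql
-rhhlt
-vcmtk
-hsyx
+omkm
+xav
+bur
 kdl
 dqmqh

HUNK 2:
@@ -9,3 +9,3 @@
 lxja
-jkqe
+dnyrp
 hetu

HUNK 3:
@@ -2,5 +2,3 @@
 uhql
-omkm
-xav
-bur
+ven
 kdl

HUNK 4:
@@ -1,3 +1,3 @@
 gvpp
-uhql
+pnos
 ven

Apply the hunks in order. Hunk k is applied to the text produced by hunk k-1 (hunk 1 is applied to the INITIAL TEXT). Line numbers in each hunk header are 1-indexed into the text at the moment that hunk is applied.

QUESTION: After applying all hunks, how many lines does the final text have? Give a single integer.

Answer: 9

Derivation:
Hunk 1: at line 1 remove [rhhlt,vcmtk,hsyx] add [omkm,xav,bur] -> 11 lines: gvpp uhql omkm xav bur kdl dqmqh mwsjy lxja jkqe hetu
Hunk 2: at line 9 remove [jkqe] add [dnyrp] -> 11 lines: gvpp uhql omkm xav bur kdl dqmqh mwsjy lxja dnyrp hetu
Hunk 3: at line 2 remove [omkm,xav,bur] add [ven] -> 9 lines: gvpp uhql ven kdl dqmqh mwsjy lxja dnyrp hetu
Hunk 4: at line 1 remove [uhql] add [pnos] -> 9 lines: gvpp pnos ven kdl dqmqh mwsjy lxja dnyrp hetu
Final line count: 9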